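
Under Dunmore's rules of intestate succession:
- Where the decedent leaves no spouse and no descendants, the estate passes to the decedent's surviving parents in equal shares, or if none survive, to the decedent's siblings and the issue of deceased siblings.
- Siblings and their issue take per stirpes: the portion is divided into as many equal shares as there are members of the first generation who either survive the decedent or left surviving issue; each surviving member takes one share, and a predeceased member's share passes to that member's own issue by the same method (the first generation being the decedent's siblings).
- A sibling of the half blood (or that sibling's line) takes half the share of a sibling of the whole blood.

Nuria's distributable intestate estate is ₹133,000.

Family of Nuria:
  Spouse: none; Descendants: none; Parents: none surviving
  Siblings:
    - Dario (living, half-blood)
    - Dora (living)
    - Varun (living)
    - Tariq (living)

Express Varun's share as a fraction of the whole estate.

The entire ₹133,000 passes to the siblings and their issue.
Counting each half-blood sibling's line as half a unit, there are 7/2 units in ₹133,000, so one unit is ₹38,000. Whole-blood lines (Dora, Varun, and Tariq) take ₹38,000 each; half-blood lines (Dario) take ₹19,000 each.

Varun receives 2/7 of the estate.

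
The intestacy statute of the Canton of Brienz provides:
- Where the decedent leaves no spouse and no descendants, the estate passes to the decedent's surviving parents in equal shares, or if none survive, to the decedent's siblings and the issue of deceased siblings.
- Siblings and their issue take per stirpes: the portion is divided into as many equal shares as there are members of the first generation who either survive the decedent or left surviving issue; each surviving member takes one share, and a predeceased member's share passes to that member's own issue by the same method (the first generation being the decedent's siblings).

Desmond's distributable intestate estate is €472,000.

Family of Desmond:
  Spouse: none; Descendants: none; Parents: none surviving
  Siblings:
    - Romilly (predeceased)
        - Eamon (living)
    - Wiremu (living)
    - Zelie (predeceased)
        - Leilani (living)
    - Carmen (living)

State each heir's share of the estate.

Eamon: €118,000; Wiremu: €118,000; Leilani: €118,000; Carmen: €118,000

The entire €472,000 passes to the siblings and their issue.
That amount (€472,000) is divided into 4 shares of €118,000: Wiremu and Carmen each take €118,000; Romilly's €118,000 share passes to Romilly's issue; Zelie's €118,000 share passes to Zelie's issue.
Romilly's share (€118,000) passes entirely to Eamon.
Zelie's share (€118,000) passes entirely to Leilani.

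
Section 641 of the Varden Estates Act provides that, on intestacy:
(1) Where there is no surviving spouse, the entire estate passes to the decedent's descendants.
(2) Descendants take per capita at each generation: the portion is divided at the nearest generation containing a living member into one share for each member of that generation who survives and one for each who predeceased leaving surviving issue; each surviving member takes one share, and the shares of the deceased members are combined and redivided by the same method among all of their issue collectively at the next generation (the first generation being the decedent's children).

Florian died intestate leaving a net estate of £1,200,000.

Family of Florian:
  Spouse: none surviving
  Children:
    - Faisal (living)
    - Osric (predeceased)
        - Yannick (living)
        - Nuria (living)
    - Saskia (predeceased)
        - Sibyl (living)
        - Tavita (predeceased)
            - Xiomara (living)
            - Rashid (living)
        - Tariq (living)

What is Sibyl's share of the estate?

The entire £1,200,000 passes to the descendants.
That amount (£1,200,000) is divided at the children's generation into 3 shares of £400,000. Faisal takes £400,000. The 2 shares of the deceased (Osric and Saskia) are combined into a pool of £800,000.
That pool (£800,000) is divided at the grandchildren's generation into 5 shares of £160,000. Yannick, Nuria, Sibyl, and Tariq each take £160,000. The remaining share for the deceased Tavita (£160,000) is carried to the next generation.
That pool (£160,000) is divided at the great-grandchildren's generation equally among Xiomara and Rashid: £80,000 each.

Sibyl receives £160,000.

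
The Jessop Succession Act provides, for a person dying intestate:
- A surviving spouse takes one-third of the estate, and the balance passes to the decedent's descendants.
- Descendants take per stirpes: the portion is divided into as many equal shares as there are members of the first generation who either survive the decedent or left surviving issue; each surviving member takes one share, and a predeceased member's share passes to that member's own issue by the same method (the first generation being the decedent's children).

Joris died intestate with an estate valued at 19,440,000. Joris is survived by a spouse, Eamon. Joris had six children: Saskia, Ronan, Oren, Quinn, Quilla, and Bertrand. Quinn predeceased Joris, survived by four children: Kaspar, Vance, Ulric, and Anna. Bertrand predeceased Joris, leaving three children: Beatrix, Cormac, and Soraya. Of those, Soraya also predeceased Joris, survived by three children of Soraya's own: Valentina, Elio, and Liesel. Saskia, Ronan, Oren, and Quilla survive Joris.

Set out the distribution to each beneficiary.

Eamon: 6,480,000; Saskia: 2,160,000; Ronan: 2,160,000; Oren: 2,160,000; Kaspar: 540,000; Vance: 540,000; Ulric: 540,000; Anna: 540,000; Quilla: 2,160,000; Beatrix: 720,000; Cormac: 720,000; Valentina: 240,000; Elio: 240,000; Liesel: 240,000

Eamon takes one-third of 19,440,000 = 6,480,000. The remaining 12,960,000 passes to the descendants.
The descendants' portion (12,960,000) is divided into 6 shares of 2,160,000: Saskia, Ronan, Oren, and Quilla each take 2,160,000; Quinn's 2,160,000 share passes to Quinn's issue; Bertrand's 2,160,000 share passes to Bertrand's issue.
Quinn's share (2,160,000) is divided into 4 shares of 540,000: Kaspar, Vance, Ulric, and Anna each take 540,000.
Bertrand's share (2,160,000) is divided into 3 shares of 720,000: Beatrix and Cormac each take 720,000; Soraya's 720,000 share passes to Soraya's issue.
Soraya's share (720,000) is divided into 3 shares of 240,000: Valentina, Elio, and Liesel each take 240,000.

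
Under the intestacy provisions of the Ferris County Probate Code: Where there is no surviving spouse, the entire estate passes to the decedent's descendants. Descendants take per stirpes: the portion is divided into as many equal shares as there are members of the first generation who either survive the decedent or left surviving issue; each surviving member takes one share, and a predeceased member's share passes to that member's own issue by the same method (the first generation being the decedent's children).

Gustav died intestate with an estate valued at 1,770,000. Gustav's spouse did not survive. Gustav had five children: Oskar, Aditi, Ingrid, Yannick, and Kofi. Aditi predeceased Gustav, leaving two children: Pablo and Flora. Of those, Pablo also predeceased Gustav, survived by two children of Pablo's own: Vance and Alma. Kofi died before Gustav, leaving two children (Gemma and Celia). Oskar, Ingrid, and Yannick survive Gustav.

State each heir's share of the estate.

The entire 1,770,000 passes to the descendants.
That amount (1,770,000) is divided into 5 shares of 354,000: Oskar, Ingrid, and Yannick each take 354,000; Aditi's 354,000 share passes to Aditi's issue; Kofi's 354,000 share passes to Kofi's issue.
Aditi's share (354,000) is divided into 2 shares of 177,000: Flora takes 177,000; Pablo's 177,000 share passes to Pablo's issue.
Pablo's share (177,000) is divided into 2 shares of 88,500: Vance and Alma each take 88,500.
Kofi's share (354,000) is divided into 2 shares of 177,000: Gemma and Celia each take 177,000.

Oskar: 354,000; Vance: 88,500; Alma: 88,500; Flora: 177,000; Ingrid: 354,000; Yannick: 354,000; Gemma: 177,000; Celia: 177,000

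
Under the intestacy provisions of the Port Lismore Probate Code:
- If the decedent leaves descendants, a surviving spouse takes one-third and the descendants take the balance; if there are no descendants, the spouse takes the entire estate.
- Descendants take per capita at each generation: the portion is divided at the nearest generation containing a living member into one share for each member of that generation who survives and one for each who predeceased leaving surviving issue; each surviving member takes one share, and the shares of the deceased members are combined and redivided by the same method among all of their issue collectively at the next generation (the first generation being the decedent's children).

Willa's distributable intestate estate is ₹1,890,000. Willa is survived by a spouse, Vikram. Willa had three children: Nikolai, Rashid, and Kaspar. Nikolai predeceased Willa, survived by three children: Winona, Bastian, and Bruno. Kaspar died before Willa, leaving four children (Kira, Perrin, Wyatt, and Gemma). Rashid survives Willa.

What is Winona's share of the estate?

Winona receives ₹120,000.

Vikram takes one-third of ₹1,890,000 = ₹630,000. The remaining ₹1,260,000 passes to the descendants.
The descendants' portion (₹1,260,000) is divided at the children's generation into 3 shares of ₹420,000. Rashid takes ₹420,000. The 2 shares of the deceased (Nikolai and Kaspar) are combined into a pool of ₹840,000.
That pool (₹840,000) is divided at the grandchildren's generation equally among Winona, Bastian, Bruno, Kira, Perrin, Wyatt, and Gemma: ₹120,000 each.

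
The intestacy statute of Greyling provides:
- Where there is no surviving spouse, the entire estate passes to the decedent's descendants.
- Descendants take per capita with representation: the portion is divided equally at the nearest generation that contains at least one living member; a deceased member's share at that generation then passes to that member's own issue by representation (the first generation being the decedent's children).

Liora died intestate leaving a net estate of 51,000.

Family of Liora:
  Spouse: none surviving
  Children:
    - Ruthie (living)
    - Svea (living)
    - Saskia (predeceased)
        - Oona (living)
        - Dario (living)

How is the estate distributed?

Ruthie: 17,000; Svea: 17,000; Oona: 8,500; Dario: 8,500

The entire 51,000 passes to the descendants.
That amount (51,000) is divided into 3 shares of 17,000: Ruthie and Svea each take 17,000; Saskia's 17,000 share passes to Saskia's issue.
Saskia's share (17,000) is divided into 2 shares of 8,500: Oona and Dario each take 8,500.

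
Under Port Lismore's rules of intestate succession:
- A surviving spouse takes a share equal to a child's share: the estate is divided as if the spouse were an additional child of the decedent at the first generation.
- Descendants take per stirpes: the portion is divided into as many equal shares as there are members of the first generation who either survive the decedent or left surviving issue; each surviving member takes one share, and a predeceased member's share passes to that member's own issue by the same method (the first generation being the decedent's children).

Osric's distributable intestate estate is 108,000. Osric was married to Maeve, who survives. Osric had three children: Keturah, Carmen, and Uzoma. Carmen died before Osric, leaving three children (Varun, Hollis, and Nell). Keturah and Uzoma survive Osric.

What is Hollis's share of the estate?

Hollis receives 9,000.

The spouse counts as an additional share at the children's level, so there are 4 primary shares of 27,000. Maeve takes one such share (27,000).
The children's combined portion (81,000) is divided into 3 shares of 27,000: Keturah and Uzoma each take 27,000; Carmen's 27,000 share passes to Carmen's issue.
Carmen's share (27,000) is divided into 3 shares of 9,000: Varun, Hollis, and Nell each take 9,000.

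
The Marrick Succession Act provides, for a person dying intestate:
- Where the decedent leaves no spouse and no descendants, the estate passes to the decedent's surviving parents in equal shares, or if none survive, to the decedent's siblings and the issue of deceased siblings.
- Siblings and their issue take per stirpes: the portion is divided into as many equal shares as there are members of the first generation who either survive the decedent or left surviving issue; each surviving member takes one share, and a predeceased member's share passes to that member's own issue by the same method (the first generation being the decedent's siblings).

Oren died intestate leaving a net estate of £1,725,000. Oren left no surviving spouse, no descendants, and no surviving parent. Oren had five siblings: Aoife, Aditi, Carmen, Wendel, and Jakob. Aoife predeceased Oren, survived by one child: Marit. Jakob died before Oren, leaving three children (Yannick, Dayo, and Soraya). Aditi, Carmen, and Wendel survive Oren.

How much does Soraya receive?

The entire £1,725,000 passes to the siblings and their issue.
That amount (£1,725,000) is divided into 5 shares of £345,000: Aditi, Carmen, and Wendel each take £345,000; Aoife's £345,000 share passes to Aoife's issue; Jakob's £345,000 share passes to Jakob's issue.
Aoife's share (£345,000) passes entirely to Marit.
Jakob's share (£345,000) is divided into 3 shares of £115,000: Yannick, Dayo, and Soraya each take £115,000.

Soraya receives £115,000.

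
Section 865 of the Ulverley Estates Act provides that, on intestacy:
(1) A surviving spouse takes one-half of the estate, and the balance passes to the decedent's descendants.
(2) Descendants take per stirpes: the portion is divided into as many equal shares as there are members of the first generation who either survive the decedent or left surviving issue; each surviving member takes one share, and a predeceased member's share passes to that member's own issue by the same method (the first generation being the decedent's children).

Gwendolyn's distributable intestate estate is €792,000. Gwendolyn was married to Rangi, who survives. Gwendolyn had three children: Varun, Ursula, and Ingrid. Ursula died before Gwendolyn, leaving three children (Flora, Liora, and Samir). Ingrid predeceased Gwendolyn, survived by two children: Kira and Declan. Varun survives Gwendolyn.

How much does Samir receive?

Rangi takes one-half of €792,000 = €396,000. The remaining €396,000 passes to the descendants.
The descendants' portion (€396,000) is divided into 3 shares of €132,000: Varun takes €132,000; Ursula's €132,000 share passes to Ursula's issue; Ingrid's €132,000 share passes to Ingrid's issue.
Ursula's share (€132,000) is divided into 3 shares of €44,000: Flora, Liora, and Samir each take €44,000.
Ingrid's share (€132,000) is divided into 2 shares of €66,000: Kira and Declan each take €66,000.

Samir receives €44,000.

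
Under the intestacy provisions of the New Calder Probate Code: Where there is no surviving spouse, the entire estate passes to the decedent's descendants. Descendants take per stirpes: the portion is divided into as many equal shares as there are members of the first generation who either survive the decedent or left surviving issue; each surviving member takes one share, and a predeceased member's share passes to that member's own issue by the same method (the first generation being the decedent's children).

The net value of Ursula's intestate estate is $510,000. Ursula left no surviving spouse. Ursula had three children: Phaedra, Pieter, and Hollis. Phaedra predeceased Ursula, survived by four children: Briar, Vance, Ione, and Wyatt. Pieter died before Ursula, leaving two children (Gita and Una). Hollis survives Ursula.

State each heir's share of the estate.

The entire $510,000 passes to the descendants.
That amount ($510,000) is divided into 3 shares of $170,000: Hollis takes $170,000; Phaedra's $170,000 share passes to Phaedra's issue; Pieter's $170,000 share passes to Pieter's issue.
Phaedra's share ($170,000) is divided into 4 shares of $42,500: Briar, Vance, Ione, and Wyatt each take $42,500.
Pieter's share ($170,000) is divided into 2 shares of $85,000: Gita and Una each take $85,000.

Briar: $42,500; Vance: $42,500; Ione: $42,500; Wyatt: $42,500; Gita: $85,000; Una: $85,000; Hollis: $170,000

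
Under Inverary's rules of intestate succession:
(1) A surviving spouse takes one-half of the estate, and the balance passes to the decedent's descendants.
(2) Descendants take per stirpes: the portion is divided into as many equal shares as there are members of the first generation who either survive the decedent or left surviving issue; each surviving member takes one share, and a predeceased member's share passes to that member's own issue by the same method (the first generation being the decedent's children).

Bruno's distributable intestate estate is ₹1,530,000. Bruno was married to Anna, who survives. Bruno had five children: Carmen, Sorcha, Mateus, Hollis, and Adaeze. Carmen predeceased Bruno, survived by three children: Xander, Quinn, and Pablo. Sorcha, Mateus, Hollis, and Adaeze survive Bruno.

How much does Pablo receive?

Anna takes one-half of ₹1,530,000 = ₹765,000. The remaining ₹765,000 passes to the descendants.
The descendants' portion (₹765,000) is divided into 5 shares of ₹153,000: Sorcha, Mateus, Hollis, and Adaeze each take ₹153,000; Carmen's ₹153,000 share passes to Carmen's issue.
Carmen's share (₹153,000) is divided into 3 shares of ₹51,000: Xander, Quinn, and Pablo each take ₹51,000.

Pablo receives ₹51,000.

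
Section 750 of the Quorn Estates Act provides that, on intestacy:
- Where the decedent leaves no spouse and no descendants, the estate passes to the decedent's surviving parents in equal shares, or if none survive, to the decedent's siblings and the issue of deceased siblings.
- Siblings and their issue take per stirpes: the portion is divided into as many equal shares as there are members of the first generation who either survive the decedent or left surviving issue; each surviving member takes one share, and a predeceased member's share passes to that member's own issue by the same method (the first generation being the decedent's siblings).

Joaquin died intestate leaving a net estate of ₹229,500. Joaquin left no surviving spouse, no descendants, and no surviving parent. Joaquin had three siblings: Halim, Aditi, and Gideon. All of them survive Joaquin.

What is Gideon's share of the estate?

The entire ₹229,500 passes to the siblings and their issue.
That amount (₹229,500) is divided into 3 shares of ₹76,500: Halim, Aditi, and Gideon each take ₹76,500.

Gideon receives ₹76,500.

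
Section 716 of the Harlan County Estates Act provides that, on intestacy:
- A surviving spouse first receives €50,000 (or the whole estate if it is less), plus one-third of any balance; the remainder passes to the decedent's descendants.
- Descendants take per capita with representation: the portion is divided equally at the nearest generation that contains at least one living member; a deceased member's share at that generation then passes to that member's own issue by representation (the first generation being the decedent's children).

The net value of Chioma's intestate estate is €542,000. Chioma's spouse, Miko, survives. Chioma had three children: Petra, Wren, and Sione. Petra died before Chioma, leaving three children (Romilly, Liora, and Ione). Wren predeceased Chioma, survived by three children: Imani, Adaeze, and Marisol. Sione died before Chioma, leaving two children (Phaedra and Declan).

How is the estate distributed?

Miko: €214,000; Romilly: €41,000; Liora: €41,000; Ione: €41,000; Imani: €41,000; Adaeze: €41,000; Marisol: €41,000; Phaedra: €41,000; Declan: €41,000

Miko first takes €50,000, leaving a balance of €492,000. Miko then takes one-third of the balance (€164,000), for a total of €214,000. The remaining €328,000 passes to the descendants.
No child survives, so the initial division is made at the grandchildren's generation.
The descendants' portion (€328,000) is divided into 8 shares of €41,000: Romilly, Liora, Ione, Imani, Adaeze, Marisol, Phaedra, and Declan each take €41,000.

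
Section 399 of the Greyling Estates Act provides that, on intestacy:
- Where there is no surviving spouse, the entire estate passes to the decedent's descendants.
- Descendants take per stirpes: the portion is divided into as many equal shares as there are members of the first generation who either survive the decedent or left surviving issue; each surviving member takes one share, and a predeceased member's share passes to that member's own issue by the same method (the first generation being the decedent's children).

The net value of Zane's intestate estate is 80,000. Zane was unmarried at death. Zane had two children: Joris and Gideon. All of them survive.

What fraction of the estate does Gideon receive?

Gideon receives 1/2 of the estate.

The entire 80,000 passes to the descendants.
That amount (80,000) is divided into 2 shares of 40,000: Joris and Gideon each take 40,000.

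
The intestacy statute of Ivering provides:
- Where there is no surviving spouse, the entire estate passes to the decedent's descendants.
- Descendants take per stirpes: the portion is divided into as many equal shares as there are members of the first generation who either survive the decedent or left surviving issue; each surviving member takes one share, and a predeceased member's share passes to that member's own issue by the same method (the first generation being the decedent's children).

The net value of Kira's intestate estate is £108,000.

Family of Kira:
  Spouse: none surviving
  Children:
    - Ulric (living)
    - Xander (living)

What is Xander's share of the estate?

Xander receives £54,000.

The entire £108,000 passes to the descendants.
That amount (£108,000) is divided into 2 shares of £54,000: Ulric and Xander each take £54,000.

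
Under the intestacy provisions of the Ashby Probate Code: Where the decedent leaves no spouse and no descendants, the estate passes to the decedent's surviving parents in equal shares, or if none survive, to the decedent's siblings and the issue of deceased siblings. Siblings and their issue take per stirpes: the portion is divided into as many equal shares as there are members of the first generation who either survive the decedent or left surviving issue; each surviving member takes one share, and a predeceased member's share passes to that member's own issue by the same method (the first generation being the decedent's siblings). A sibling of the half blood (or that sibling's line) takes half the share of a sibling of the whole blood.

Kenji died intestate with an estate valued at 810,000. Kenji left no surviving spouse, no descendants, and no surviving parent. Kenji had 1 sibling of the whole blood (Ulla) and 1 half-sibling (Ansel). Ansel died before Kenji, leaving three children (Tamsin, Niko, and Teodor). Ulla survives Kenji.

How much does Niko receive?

The entire 810,000 passes to the siblings and their issue.
Counting each half-blood sibling's line as half a unit, there are 3/2 units in 810,000, so one unit is 540,000. Whole-blood lines (Ulla) take 540,000 each; half-blood lines (Ansel) take 270,000 each.
Ansel's share (270,000) is divided into 3 shares of 90,000: Tamsin, Niko, and Teodor each take 90,000.

Niko receives 90,000.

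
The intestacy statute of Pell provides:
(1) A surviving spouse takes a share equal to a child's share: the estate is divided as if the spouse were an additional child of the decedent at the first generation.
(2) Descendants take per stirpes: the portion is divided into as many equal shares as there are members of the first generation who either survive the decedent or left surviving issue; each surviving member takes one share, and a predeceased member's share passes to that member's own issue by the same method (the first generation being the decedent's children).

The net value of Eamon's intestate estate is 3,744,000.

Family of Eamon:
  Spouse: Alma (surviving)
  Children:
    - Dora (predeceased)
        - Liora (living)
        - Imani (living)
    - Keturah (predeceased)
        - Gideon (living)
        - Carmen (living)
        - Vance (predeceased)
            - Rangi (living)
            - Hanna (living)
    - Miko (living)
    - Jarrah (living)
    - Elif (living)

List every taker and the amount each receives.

Alma: 624,000; Liora: 312,000; Imani: 312,000; Gideon: 208,000; Carmen: 208,000; Rangi: 104,000; Hanna: 104,000; Miko: 624,000; Jarrah: 624,000; Elif: 624,000

The spouse counts as an additional share at the children's level, so there are 6 primary shares of 624,000. Alma takes one such share (624,000).
The children's combined portion (3,120,000) is divided into 5 shares of 624,000: Miko, Jarrah, and Elif each take 624,000; Dora's 624,000 share passes to Dora's issue; Keturah's 624,000 share passes to Keturah's issue.
Dora's share (624,000) is divided into 2 shares of 312,000: Liora and Imani each take 312,000.
Keturah's share (624,000) is divided into 3 shares of 208,000: Gideon and Carmen each take 208,000; Vance's 208,000 share passes to Vance's issue.
Vance's share (208,000) is divided into 2 shares of 104,000: Rangi and Hanna each take 104,000.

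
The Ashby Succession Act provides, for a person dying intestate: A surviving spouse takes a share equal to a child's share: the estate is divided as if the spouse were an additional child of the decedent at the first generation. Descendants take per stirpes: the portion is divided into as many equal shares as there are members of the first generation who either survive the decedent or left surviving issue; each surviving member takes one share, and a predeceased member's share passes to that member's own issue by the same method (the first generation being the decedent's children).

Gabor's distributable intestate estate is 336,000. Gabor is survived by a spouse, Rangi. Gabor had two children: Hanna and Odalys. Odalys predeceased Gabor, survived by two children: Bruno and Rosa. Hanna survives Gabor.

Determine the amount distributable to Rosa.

The spouse counts as an additional share at the children's level, so there are 3 primary shares of 112,000. Rangi takes one such share (112,000).
The children's combined portion (224,000) is divided into 2 shares of 112,000: Hanna takes 112,000; Odalys's 112,000 share passes to Odalys's issue.
Odalys's share (112,000) is divided into 2 shares of 56,000: Bruno and Rosa each take 56,000.

Rosa receives 56,000.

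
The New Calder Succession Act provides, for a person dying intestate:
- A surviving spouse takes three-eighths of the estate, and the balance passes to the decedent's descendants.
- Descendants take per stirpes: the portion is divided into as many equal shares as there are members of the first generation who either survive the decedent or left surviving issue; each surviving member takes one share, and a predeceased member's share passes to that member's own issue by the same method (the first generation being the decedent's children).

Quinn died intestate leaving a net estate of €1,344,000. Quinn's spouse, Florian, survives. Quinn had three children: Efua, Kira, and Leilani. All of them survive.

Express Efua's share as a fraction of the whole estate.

Florian takes three-eighths of €1,344,000 = €504,000. The remaining €840,000 passes to the descendants.
The descendants' portion (€840,000) is divided into 3 shares of €280,000: Efua, Kira, and Leilani each take €280,000.

Efua receives 5/24 of the estate.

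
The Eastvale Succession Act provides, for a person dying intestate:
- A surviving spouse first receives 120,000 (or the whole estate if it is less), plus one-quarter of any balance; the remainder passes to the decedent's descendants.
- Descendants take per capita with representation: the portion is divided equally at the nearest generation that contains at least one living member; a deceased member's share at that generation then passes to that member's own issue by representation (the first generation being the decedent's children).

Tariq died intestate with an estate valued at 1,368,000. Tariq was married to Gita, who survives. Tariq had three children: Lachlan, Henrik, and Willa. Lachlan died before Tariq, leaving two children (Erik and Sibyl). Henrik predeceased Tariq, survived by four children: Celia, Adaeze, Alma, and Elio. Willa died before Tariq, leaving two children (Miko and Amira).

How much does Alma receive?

Gita first takes 120,000, leaving a balance of 1,248,000. Gita then takes one-quarter of the balance (312,000), for a total of 432,000. The remaining 936,000 passes to the descendants.
No child survives, so the initial division is made at the grandchildren's generation.
The descendants' portion (936,000) is divided into 8 shares of 117,000: Erik, Sibyl, Celia, Adaeze, Alma, Elio, Miko, and Amira each take 117,000.

Alma receives 117,000.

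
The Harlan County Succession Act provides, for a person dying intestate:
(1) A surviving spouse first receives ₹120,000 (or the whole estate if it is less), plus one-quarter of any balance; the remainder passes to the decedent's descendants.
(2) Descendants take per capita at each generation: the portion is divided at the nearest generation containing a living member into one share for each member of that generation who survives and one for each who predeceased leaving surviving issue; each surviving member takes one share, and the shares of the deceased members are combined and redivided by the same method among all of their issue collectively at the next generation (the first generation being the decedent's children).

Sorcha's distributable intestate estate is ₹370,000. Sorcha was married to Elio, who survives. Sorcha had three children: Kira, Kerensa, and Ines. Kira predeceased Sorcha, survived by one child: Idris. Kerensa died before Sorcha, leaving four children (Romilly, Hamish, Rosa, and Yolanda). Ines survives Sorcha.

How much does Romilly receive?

Elio first takes ₹120,000, leaving a balance of ₹250,000. Elio then takes one-quarter of the balance (₹62,500), for a total of ₹182,500. The remaining ₹187,500 passes to the descendants.
The descendants' portion (₹187,500) is divided at the children's generation into 3 shares of ₹62,500. Ines takes ₹62,500. The 2 shares of the deceased (Kira and Kerensa) are combined into a pool of ₹125,000.
That pool (₹125,000) is divided at the grandchildren's generation equally among Idris, Romilly, Hamish, Rosa, and Yolanda: ₹25,000 each.

Romilly receives ₹25,000.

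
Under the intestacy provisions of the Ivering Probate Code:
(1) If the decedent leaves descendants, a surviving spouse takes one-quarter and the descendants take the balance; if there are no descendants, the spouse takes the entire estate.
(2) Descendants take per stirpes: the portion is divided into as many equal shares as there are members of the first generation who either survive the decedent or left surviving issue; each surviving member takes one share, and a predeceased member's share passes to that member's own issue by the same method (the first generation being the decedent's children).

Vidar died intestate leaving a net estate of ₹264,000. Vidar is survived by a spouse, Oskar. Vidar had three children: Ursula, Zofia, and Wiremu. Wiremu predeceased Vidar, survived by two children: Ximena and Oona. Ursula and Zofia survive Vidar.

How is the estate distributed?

Oskar takes one-quarter of ₹264,000 = ₹66,000. The remaining ₹198,000 passes to the descendants.
The descendants' portion (₹198,000) is divided into 3 shares of ₹66,000: Ursula and Zofia each take ₹66,000; Wiremu's ₹66,000 share passes to Wiremu's issue.
Wiremu's share (₹66,000) is divided into 2 shares of ₹33,000: Ximena and Oona each take ₹33,000.

Oskar: ₹66,000; Ursula: ₹66,000; Zofia: ₹66,000; Ximena: ₹33,000; Oona: ₹33,000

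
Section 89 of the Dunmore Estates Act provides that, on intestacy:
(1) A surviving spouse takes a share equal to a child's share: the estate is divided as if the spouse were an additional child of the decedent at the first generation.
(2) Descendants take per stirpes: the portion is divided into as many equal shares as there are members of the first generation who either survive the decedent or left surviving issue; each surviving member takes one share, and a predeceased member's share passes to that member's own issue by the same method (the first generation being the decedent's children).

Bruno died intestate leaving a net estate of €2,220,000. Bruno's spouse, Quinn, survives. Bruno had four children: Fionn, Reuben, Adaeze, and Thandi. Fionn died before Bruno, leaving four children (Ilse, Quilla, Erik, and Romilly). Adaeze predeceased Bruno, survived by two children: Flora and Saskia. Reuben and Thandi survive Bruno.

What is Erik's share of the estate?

Erik receives €111,000.

The spouse counts as an additional share at the children's level, so there are 5 primary shares of €444,000. Quinn takes one such share (€444,000).
The children's combined portion (€1,776,000) is divided into 4 shares of €444,000: Reuben and Thandi each take €444,000; Fionn's €444,000 share passes to Fionn's issue; Adaeze's €444,000 share passes to Adaeze's issue.
Fionn's share (€444,000) is divided into 4 shares of €111,000: Ilse, Quilla, Erik, and Romilly each take €111,000.
Adaeze's share (€444,000) is divided into 2 shares of €222,000: Flora and Saskia each take €222,000.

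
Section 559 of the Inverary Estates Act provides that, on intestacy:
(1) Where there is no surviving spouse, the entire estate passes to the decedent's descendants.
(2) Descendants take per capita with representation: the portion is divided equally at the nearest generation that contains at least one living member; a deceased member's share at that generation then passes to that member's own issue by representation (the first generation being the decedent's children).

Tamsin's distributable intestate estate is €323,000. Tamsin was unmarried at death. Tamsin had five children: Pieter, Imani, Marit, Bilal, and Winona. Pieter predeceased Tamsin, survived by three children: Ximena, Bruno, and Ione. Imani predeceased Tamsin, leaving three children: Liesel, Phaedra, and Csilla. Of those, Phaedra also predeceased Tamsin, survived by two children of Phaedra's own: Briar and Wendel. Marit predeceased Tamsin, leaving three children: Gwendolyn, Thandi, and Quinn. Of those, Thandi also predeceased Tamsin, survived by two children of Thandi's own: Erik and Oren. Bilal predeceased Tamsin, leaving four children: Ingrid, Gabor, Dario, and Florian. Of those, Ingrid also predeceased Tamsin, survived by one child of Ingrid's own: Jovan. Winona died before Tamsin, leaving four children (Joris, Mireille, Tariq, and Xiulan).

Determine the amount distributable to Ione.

Ione receives €19,000.

The entire €323,000 passes to the descendants.
No child survives, so the initial division is made at the grandchildren's generation.
That amount (€323,000) is divided into 17 shares of €19,000: Ximena, Bruno, Ione, Liesel, Csilla, Gwendolyn, Quinn, Gabor, Dario, Florian, Joris, Mireille, Tariq, and Xiulan each take €19,000; Phaedra's €19,000 share passes to Phaedra's issue; Thandi's €19,000 share passes to Thandi's issue; Ingrid's €19,000 share passes to Ingrid's issue.
Phaedra's share (€19,000) is divided into 2 shares of €9,500: Briar and Wendel each take €9,500.
Thandi's share (€19,000) is divided into 2 shares of €9,500: Erik and Oren each take €9,500.
Ingrid's share (€19,000) passes entirely to Jovan.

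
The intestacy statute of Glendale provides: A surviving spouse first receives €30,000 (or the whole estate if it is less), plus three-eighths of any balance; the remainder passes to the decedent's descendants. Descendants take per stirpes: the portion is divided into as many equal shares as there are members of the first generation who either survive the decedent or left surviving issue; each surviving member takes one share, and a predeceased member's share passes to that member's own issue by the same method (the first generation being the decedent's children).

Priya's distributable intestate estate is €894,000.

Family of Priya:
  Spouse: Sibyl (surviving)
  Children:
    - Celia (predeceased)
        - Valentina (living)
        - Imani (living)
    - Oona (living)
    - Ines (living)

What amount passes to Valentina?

Sibyl first takes €30,000, leaving a balance of €864,000. Sibyl then takes three-eighths of the balance (€324,000), for a total of €354,000. The remaining €540,000 passes to the descendants.
The descendants' portion (€540,000) is divided into 3 shares of €180,000: Oona and Ines each take €180,000; Celia's €180,000 share passes to Celia's issue.
Celia's share (€180,000) is divided into 2 shares of €90,000: Valentina and Imani each take €90,000.

Valentina receives €90,000.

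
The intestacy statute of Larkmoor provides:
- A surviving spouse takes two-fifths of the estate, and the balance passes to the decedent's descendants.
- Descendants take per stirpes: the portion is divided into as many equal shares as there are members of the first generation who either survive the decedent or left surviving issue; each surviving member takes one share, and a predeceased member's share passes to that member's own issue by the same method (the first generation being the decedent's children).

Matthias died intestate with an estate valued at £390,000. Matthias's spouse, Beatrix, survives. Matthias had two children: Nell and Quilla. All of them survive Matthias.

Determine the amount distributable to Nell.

Nell receives £117,000.

Beatrix takes two-fifths of £390,000 = £156,000. The remaining £234,000 passes to the descendants.
The descendants' portion (£234,000) is divided into 2 shares of £117,000: Nell and Quilla each take £117,000.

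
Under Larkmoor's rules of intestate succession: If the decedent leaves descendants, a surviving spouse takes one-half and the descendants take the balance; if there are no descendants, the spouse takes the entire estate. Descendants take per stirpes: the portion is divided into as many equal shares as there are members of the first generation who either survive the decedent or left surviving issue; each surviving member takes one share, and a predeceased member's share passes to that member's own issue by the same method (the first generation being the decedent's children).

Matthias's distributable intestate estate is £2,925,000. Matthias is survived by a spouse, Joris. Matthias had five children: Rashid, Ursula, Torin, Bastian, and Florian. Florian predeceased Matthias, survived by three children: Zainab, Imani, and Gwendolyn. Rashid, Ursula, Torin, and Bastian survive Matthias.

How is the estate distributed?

Joris: £1,462,500; Rashid: £292,500; Ursula: £292,500; Torin: £292,500; Bastian: £292,500; Zainab: £97,500; Imani: £97,500; Gwendolyn: £97,500

Joris takes one-half of £2,925,000 = £1,462,500. The remaining £1,462,500 passes to the descendants.
The descendants' portion (£1,462,500) is divided into 5 shares of £292,500: Rashid, Ursula, Torin, and Bastian each take £292,500; Florian's £292,500 share passes to Florian's issue.
Florian's share (£292,500) is divided into 3 shares of £97,500: Zainab, Imani, and Gwendolyn each take £97,500.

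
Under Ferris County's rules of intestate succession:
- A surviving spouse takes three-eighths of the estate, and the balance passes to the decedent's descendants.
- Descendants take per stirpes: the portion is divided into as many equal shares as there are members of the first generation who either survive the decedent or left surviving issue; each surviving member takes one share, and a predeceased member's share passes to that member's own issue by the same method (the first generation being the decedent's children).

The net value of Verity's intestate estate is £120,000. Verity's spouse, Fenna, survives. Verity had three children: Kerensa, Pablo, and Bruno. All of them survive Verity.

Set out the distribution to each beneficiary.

Fenna: £45,000; Kerensa: £25,000; Pablo: £25,000; Bruno: £25,000

Fenna takes three-eighths of £120,000 = £45,000. The remaining £75,000 passes to the descendants.
The descendants' portion (£75,000) is divided into 3 shares of £25,000: Kerensa, Pablo, and Bruno each take £25,000.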